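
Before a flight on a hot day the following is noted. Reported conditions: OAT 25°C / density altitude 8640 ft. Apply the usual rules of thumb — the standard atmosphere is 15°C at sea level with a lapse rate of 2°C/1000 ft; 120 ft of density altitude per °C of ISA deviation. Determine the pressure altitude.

6000 ft

DA = PA + 120 × (OAT − (15 − 2·PA/1000)) = PA + 120·OAT − 1800 + 0.24·PA = 1.24·PA + 120·OAT − 1800.
So 1.24·PA = 8640 − 120 × 25 + 1800 = 7440.
PA = 7440 / 1.24 = 6000 ft.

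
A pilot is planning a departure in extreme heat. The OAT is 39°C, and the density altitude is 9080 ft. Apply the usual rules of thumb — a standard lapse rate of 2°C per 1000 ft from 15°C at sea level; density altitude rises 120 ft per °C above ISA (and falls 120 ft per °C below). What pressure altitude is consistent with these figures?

DA = PA + 120 × (OAT − (15 − 2·PA/1000)) = PA + 120·OAT − 1800 + 0.24·PA = 1.24·PA + 120·OAT − 1800.
So 1.24·PA = 9080 − 120 × 39 + 1800 = 6200.
PA = 6200 / 1.24 = 5000 ft.

5000 ft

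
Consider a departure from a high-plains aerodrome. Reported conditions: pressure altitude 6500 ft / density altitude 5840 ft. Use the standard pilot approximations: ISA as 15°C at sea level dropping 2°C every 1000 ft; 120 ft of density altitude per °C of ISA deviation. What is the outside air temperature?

-3.5°C

Density altitude − pressure altitude = 5840 − 6500 = -660 ft.
At 120 ft/°C that is an ISA deviation of -660/120 = -5.5°C.
ISA temperature at 6500 ft = 15 − 2 × (6500/1000) = 2°C.
OAT = ISA + deviation = 2 + (-5.5) = -3.5°C.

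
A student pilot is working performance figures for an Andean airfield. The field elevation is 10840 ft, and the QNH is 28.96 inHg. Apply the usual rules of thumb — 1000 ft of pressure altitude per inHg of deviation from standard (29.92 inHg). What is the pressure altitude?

Pressure correction = (29.92 − 28.96) × 1000 = +960 ft.
Pressure altitude = 10840 + (+960) = 11800 ft.

11800 ft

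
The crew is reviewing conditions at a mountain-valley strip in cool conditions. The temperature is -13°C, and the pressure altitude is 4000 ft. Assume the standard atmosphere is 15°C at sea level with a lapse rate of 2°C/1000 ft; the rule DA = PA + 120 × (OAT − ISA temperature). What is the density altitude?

ISA temperature at 4000 ft = 15 − 2 × (4000/1000) = 7°C.
ISA deviation = -13 − 7 = -20°C.
Density altitude = 4000 + 120 × (-20) = 4000 + (-2400) = 1600 ft.

1600 ft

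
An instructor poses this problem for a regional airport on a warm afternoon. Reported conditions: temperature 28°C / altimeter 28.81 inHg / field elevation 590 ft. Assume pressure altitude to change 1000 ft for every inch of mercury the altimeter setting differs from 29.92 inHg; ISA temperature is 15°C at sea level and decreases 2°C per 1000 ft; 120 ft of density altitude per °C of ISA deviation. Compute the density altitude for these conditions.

Pressure altitude = 590 + (29.92 − 28.81) × 1000 = 590 + (+1110) = 1700 ft.
ISA temperature at 1700 ft = 15 − 2 × (1700/1000) = 11.6°C.
ISA deviation = 28 − 11.6 = +16.4°C.
Density altitude = 1700 + 120 × (16.4) = 3668 ft.

3668 ft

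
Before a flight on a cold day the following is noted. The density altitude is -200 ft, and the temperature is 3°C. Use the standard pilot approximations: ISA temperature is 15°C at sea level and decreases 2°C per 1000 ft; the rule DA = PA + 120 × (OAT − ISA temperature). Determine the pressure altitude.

1000 ft

DA = PA + 120 × (OAT − (15 − 2·PA/1000)) = PA + 120·OAT − 1800 + 0.24·PA = 1.24·PA + 120·OAT − 1800.
So 1.24·PA = -200 − 120 × 3 + 1800 = 1240.
PA = 1240 / 1.24 = 1000 ft.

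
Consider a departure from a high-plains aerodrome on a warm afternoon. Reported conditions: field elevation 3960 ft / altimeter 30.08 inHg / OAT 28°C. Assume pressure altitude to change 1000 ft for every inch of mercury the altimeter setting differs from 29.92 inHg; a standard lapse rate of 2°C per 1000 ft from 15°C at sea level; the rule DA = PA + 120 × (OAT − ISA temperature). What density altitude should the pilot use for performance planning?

Pressure altitude = 3960 + (29.92 − 30.08) × 1000 = 3960 + (-160) = 3800 ft.
ISA temperature at 3800 ft = 15 − 2 × (3800/1000) = 7.4°C.
ISA deviation = 28 − 7.4 = +20.6°C.
Density altitude = 3800 + 120 × (20.6) = 6272 ft.

6272 ft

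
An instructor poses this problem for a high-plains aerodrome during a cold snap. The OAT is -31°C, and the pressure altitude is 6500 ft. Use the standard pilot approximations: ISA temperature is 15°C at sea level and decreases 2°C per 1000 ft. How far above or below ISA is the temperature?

ISA-33°C

ISA temperature at 6500 ft = 15 − 2 × (6500/1000) = 2°C.
Deviation = OAT − ISA = -31 − 2 = -33°C.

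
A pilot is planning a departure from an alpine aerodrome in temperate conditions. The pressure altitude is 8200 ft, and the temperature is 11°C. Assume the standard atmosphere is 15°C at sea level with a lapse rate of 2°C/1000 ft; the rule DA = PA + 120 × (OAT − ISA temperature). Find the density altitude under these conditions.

ISA temperature at 8200 ft = 15 − 2 × (8200/1000) = -1.4°C.
ISA deviation = 11 − (-1.4) = +12.4°C.
Density altitude = 8200 + 120 × (12.4) = 8200 + (+1488) = 9688 ft.

9688 ft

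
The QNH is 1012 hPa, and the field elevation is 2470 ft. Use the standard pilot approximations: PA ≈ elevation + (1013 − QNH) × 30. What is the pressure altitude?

2500 ft

Pressure correction = (1013 − 1012) × 30 = +30 ft.
Pressure altitude = 2470 + (+30) = 2500 ft.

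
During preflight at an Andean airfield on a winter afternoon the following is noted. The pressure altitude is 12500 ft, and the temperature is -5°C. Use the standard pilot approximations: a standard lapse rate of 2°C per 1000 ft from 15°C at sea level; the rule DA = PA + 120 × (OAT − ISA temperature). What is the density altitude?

ISA temperature at 12500 ft = 15 − 2 × (12500/1000) = -10°C.
ISA deviation = -5 − (-10) = +5°C.
Density altitude = 12500 + 120 × (5) = 12500 + (+600) = 13100 ft.

13100 ft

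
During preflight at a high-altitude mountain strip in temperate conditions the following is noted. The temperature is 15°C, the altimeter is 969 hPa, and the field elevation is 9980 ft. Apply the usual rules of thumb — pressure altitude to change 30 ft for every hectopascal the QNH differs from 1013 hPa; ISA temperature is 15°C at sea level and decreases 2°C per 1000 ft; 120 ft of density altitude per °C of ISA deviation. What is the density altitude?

Pressure altitude = 9980 + (1013 − 969) × 30 = 9980 + (+1320) = 11300 ft.
ISA temperature at 11300 ft = 15 − 2 × (11300/1000) = -7.6°C.
ISA deviation = 15 − (-7.6) = +22.6°C.
Density altitude = 11300 + 120 × (22.6) = 14012 ft.

14012 ft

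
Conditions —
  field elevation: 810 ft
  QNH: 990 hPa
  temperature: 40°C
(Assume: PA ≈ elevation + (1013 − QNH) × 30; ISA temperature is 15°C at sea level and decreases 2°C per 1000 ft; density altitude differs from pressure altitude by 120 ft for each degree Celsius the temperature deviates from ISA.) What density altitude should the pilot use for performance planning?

Pressure altitude = 810 + (1013 − 990) × 30 = 810 + (+690) = 1500 ft.
ISA temperature at 1500 ft = 15 − 2 × (1500/1000) = 12°C.
ISA deviation = 40 − 12 = +28°C.
Density altitude = 1500 + 120 × (28) = 4860 ft.

4860 ft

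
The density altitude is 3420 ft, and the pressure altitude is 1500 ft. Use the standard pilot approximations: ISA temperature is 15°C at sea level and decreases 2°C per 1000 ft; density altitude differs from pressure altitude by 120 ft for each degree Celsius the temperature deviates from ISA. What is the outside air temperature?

28°C

Density altitude − pressure altitude = 3420 − 1500 = +1920 ft.
At 120 ft/°C that is an ISA deviation of 1920/120 = +16°C.
ISA temperature at 1500 ft = 15 − 2 × (1500/1000) = 12°C.
OAT = ISA + deviation = 12 + (+16) = 28°C.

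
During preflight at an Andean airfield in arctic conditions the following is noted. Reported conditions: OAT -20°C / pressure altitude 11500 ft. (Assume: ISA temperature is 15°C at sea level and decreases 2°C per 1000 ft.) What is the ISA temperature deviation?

ISA temperature at 11500 ft = 15 − 2 × (11500/1000) = -8°C.
Deviation = OAT − ISA = -20 − (-8) = -12°C.

ISA-12°C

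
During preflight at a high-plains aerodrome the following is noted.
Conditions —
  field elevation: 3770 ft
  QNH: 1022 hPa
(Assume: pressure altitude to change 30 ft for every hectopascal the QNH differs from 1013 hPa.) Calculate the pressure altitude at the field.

Pressure correction = (1013 − 1022) × 30 = -270 ft.
Pressure altitude = 3770 + (-270) = 3500 ft.

3500 ft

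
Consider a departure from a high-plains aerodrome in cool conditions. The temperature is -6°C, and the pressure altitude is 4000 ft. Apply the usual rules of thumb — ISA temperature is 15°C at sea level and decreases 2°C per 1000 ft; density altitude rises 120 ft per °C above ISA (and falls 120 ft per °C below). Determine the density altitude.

ISA temperature at 4000 ft = 15 − 2 × (4000/1000) = 7°C.
ISA deviation = -6 − 7 = -13°C.
Density altitude = 4000 + 120 × (-13) = 4000 + (-1560) = 2440 ft.

2440 ft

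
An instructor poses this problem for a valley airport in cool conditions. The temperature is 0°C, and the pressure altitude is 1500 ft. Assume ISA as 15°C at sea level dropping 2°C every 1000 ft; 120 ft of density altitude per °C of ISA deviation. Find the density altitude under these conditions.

ISA temperature at 1500 ft = 15 − 2 × (1500/1000) = 12°C.
ISA deviation = 0 − 12 = -12°C.
Density altitude = 1500 + 120 × (-12) = 1500 + (-1440) = 60 ft.

60 ft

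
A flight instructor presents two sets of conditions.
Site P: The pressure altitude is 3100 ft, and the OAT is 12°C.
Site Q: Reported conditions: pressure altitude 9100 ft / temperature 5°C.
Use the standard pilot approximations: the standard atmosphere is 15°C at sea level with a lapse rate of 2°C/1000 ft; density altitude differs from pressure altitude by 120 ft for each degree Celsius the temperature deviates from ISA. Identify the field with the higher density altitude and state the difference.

Site P: ISA temp = 8.8°C, deviation +3.2°C, DA = 3100 + 120 × 3.2 = 3484 ft.
Site Q: ISA temp = -3.2°C, deviation +8.2°C, DA = 9100 + 120 × 8.2 = 10084 ft.
Site Q is higher by 10084 − 3484 = 6600 ft.

Site Q by 6600 ft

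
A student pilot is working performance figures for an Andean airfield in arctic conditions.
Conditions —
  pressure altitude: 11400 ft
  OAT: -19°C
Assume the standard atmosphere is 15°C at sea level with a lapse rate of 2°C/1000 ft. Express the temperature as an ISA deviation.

ISA temperature at 11400 ft = 15 − 2 × (11400/1000) = -7.8°C.
Deviation = OAT − ISA = -19 − (-7.8) = -11.2°C.

ISA-11.2°C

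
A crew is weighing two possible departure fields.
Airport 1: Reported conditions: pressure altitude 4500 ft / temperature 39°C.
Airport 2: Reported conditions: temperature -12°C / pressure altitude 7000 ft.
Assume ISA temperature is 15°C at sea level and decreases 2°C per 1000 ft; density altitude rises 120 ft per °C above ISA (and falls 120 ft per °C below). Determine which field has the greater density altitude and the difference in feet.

Airport 1: ISA temp = 6°C, deviation +33°C, DA = 4500 + 120 × 33 = 8460 ft.
Airport 2: ISA temp = 1°C, deviation -13°C, DA = 7000 + 120 × (-13) = 5440 ft.
Airport 1 is higher by 8460 − 5440 = 3020 ft.

Airport 1 by 3020 ft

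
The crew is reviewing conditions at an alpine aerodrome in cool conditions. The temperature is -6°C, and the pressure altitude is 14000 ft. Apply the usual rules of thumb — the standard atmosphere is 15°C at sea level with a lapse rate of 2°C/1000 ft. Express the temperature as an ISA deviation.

ISA+7°C

ISA temperature at 14000 ft = 15 − 2 × (14000/1000) = -13°C.
Deviation = OAT − ISA = -6 − (-13) = +7°C.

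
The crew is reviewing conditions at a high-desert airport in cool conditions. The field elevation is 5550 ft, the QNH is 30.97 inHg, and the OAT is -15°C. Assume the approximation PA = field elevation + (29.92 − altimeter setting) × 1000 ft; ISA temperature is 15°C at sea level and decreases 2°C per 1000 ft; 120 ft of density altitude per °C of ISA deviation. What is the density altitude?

Pressure altitude = 5550 + (29.92 − 30.97) × 1000 = 5550 + (-1050) = 4500 ft.
ISA temperature at 4500 ft = 15 − 2 × (4500/1000) = 6°C.
ISA deviation = -15 − 6 = -21°C.
Density altitude = 4500 + 120 × (-21) = 1980 ft.

1980 ft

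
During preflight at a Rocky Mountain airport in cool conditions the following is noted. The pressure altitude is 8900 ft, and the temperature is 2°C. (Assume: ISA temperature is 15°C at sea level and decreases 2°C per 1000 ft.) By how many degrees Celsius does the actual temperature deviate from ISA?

ISA temperature at 8900 ft = 15 − 2 × (8900/1000) = -2.8°C.
Deviation = OAT − ISA = 2 − (-2.8) = +4.8°C.

ISA+4.8°C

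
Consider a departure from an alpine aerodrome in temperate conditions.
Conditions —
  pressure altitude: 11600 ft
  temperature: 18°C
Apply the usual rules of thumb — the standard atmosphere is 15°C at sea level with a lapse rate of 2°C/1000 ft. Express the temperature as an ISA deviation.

ISA+26.2°C

ISA temperature at 11600 ft = 15 − 2 × (11600/1000) = -8.2°C.
Deviation = OAT − ISA = 18 − (-8.2) = +26.2°C.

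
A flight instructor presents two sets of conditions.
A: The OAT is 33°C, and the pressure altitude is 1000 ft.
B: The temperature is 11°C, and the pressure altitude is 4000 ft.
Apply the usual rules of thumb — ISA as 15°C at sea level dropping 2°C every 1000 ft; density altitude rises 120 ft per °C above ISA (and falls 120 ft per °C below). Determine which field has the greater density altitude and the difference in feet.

A: ISA temp = 13°C, deviation +20°C, DA = 1000 + 120 × 20 = 3400 ft.
B: ISA temp = 7°C, deviation +4°C, DA = 4000 + 120 × 4 = 4480 ft.
B is higher by 4480 − 3400 = 1080 ft.

B by 1080 ft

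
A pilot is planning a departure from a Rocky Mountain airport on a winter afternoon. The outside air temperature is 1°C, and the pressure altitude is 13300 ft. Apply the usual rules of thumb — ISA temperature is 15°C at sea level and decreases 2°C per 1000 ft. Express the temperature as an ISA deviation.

ISA+12.6°C

ISA temperature at 13300 ft = 15 − 2 × (13300/1000) = -11.6°C.
Deviation = OAT − ISA = 1 − (-11.6) = +12.6°C.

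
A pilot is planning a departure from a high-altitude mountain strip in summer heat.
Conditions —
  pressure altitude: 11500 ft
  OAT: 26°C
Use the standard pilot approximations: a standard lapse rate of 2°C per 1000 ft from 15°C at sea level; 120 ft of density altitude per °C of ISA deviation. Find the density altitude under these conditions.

15580 ft

ISA temperature at 11500 ft = 15 − 2 × (11500/1000) = -8°C.
ISA deviation = 26 − (-8) = +34°C.
Density altitude = 11500 + 120 × (34) = 11500 + (+4080) = 15580 ft.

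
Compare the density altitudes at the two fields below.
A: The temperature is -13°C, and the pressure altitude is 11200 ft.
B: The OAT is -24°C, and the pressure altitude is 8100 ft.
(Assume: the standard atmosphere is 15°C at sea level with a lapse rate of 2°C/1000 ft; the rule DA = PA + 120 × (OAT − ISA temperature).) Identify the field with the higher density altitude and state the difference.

A: ISA temp = -7.4°C, deviation -5.6°C, DA = 11200 + 120 × (-5.6) = 10528 ft.
B: ISA temp = -1.2°C, deviation -22.8°C, DA = 8100 + 120 × (-22.8) = 5364 ft.
A is higher by 10528 − 5364 = 5164 ft.

A by 5164 ft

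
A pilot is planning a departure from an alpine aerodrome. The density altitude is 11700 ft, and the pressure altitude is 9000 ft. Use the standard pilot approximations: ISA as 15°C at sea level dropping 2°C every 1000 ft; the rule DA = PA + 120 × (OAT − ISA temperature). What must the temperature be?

Density altitude − pressure altitude = 11700 − 9000 = +2700 ft.
At 120 ft/°C that is an ISA deviation of 2700/120 = +22.5°C.
ISA temperature at 9000 ft = 15 − 2 × (9000/1000) = -3°C.
OAT = ISA + deviation = -3 + (+22.5) = 19.5°C.

19.5°C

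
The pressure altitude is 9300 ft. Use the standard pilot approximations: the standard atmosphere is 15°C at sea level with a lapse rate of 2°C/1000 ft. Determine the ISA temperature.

ISA temperature = 15 − 2 × (9300/1000) = 15 − 18.6 = -3.6°C.

-3.6°C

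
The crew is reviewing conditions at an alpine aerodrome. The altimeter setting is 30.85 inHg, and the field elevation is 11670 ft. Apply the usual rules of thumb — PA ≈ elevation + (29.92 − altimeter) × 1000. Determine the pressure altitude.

Pressure correction = (29.92 − 30.85) × 1000 = -930 ft.
Pressure altitude = 11670 + (-930) = 10740 ft.

10740 ft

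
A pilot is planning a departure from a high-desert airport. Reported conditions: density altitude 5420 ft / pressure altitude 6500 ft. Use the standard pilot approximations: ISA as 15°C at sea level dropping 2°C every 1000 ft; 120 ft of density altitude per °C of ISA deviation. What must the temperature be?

Density altitude − pressure altitude = 5420 − 6500 = -1080 ft.
At 120 ft/°C that is an ISA deviation of -1080/120 = -9°C.
ISA temperature at 6500 ft = 15 − 2 × (6500/1000) = 2°C.
OAT = ISA + deviation = 2 + (-9) = -7°C.

-7°C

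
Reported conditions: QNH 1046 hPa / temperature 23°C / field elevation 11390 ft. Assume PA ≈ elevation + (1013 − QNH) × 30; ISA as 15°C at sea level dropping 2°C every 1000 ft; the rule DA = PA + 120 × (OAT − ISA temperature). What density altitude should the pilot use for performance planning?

13856 ft

Pressure altitude = 11390 + (1013 − 1046) × 30 = 11390 + (-990) = 10400 ft.
ISA temperature at 10400 ft = 15 − 2 × (10400/1000) = -5.8°C.
ISA deviation = 23 − (-5.8) = +28.8°C.
Density altitude = 10400 + 120 × (28.8) = 13856 ft.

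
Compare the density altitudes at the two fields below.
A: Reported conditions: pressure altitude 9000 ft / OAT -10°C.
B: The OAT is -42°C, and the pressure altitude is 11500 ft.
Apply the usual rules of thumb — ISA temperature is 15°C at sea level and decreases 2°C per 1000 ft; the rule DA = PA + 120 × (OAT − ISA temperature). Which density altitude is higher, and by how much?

A: ISA temp = -3°C, deviation -7°C, DA = 9000 + 120 × (-7) = 8160 ft.
B: ISA temp = -8°C, deviation -34°C, DA = 11500 + 120 × (-34) = 7420 ft.
A is higher by 8160 − 7420 = 740 ft.

A by 740 ft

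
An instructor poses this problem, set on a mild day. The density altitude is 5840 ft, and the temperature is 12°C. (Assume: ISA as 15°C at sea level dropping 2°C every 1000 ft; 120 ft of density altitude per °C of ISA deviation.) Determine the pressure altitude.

DA = PA + 120 × (OAT − (15 − 2·PA/1000)) = PA + 120·OAT − 1800 + 0.24·PA = 1.24·PA + 120·OAT − 1800.
So 1.24·PA = 5840 − 120 × 12 + 1800 = 6200.
PA = 6200 / 1.24 = 5000 ft.

5000 ft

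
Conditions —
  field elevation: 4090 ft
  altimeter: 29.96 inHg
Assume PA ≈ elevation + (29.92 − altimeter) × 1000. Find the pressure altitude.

Pressure correction = (29.92 − 29.96) × 1000 = -40 ft.
Pressure altitude = 4090 + (-40) = 4050 ft.

4050 ft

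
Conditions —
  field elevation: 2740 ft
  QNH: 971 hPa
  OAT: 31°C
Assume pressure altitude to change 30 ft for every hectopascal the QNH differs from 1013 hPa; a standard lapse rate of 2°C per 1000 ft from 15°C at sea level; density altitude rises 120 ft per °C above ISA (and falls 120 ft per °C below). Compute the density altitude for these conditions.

Pressure altitude = 2740 + (1013 − 971) × 30 = 2740 + (+1260) = 4000 ft.
ISA temperature at 4000 ft = 15 − 2 × (4000/1000) = 7°C.
ISA deviation = 31 − 7 = +24°C.
Density altitude = 4000 + 120 × (24) = 6880 ft.

6880 ft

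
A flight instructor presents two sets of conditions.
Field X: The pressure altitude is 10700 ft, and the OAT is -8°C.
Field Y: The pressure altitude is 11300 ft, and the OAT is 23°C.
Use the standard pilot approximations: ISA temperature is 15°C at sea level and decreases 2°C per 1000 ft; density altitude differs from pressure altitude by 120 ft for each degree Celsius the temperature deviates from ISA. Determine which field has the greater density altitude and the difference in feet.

Field Y by 4464 ft

Field X: ISA temp = -6.4°C, deviation -1.6°C, DA = 10700 + 120 × (-1.6) = 10508 ft.
Field Y: ISA temp = -7.6°C, deviation +30.6°C, DA = 11300 + 120 × 30.6 = 14972 ft.
Field Y is higher by 14972 − 10508 = 4464 ft.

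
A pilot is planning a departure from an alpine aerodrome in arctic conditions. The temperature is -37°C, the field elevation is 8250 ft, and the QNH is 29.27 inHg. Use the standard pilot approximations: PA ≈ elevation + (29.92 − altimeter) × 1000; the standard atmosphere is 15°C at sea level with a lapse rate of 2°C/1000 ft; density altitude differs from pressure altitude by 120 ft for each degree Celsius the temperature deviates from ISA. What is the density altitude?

4796 ft

Pressure altitude = 8250 + (29.92 − 29.27) × 1000 = 8250 + (+650) = 8900 ft.
ISA temperature at 8900 ft = 15 − 2 × (8900/1000) = -2.8°C.
ISA deviation = -37 − (-2.8) = -34.2°C.
Density altitude = 8900 + 120 × (-34.2) = 4796 ft.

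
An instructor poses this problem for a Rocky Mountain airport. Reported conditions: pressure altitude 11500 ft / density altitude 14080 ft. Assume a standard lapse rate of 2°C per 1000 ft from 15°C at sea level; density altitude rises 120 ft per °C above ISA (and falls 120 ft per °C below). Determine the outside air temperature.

Density altitude − pressure altitude = 14080 − 11500 = +2580 ft.
At 120 ft/°C that is an ISA deviation of 2580/120 = +21.5°C.
ISA temperature at 11500 ft = 15 − 2 × (11500/1000) = -8°C.
OAT = ISA + deviation = -8 + (+21.5) = 13.5°C.

13.5°C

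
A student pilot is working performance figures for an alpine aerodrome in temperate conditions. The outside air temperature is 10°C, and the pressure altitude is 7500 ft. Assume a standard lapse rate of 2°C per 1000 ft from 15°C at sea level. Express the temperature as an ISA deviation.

ISA temperature at 7500 ft = 15 − 2 × (7500/1000) = 0°C.
Deviation = OAT − ISA = 10 − 0 = +10°C.

ISA+10°C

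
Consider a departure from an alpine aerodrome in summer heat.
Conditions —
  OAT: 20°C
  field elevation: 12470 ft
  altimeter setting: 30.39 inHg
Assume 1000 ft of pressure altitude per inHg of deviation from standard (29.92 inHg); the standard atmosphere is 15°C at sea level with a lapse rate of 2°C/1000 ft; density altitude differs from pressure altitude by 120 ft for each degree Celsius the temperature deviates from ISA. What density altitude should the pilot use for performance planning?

15480 ft

Pressure altitude = 12470 + (29.92 − 30.39) × 1000 = 12470 + (-470) = 12000 ft.
ISA temperature at 12000 ft = 15 − 2 × (12000/1000) = -9°C.
ISA deviation = 20 − (-9) = +29°C.
Density altitude = 12000 + 120 × (29) = 15480 ft.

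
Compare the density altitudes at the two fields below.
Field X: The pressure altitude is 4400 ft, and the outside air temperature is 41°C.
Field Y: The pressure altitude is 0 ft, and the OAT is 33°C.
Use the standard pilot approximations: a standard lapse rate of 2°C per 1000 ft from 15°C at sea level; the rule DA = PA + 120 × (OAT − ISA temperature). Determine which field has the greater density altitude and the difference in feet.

Field X by 6416 ft

Field X: ISA temp = 6.2°C, deviation +34.8°C, DA = 4400 + 120 × 34.8 = 8576 ft.
Field Y: ISA temp = 15°C, deviation +18°C, DA = 0 + 120 × 18 = 2160 ft.
Field X is higher by 8576 − 2160 = 6416 ft.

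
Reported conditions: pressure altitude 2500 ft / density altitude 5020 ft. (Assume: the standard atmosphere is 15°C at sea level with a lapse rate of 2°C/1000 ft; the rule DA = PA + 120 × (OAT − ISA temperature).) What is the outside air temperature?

Density altitude − pressure altitude = 5020 − 2500 = +2520 ft.
At 120 ft/°C that is an ISA deviation of 2520/120 = +21°C.
ISA temperature at 2500 ft = 15 − 2 × (2500/1000) = 10°C.
OAT = ISA + deviation = 10 + (+21) = 31°C.

31°C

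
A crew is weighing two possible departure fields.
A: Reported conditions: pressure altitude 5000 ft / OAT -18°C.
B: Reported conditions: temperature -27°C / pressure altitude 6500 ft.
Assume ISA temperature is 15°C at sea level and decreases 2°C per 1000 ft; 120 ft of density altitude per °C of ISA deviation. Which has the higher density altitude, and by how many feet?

B by 780 ft

A: ISA temp = 5°C, deviation -23°C, DA = 5000 + 120 × (-23) = 2240 ft.
B: ISA temp = 2°C, deviation -29°C, DA = 6500 + 120 × (-29) = 3020 ft.
B is higher by 3020 − 2240 = 780 ft.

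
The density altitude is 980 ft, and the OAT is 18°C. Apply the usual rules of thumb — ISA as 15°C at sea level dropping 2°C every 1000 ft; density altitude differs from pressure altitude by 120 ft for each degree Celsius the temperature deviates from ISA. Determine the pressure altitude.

DA = PA + 120 × (OAT − (15 − 2·PA/1000)) = PA + 120·OAT − 1800 + 0.24·PA = 1.24·PA + 120·OAT − 1800.
So 1.24·PA = 980 − 120 × 18 + 1800 = 620.
PA = 620 / 1.24 = 500 ft.

500 ft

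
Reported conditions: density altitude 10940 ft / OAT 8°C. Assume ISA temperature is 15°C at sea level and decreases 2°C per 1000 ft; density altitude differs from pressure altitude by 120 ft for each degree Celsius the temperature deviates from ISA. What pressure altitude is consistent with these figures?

9500 ft

DA = PA + 120 × (OAT − (15 − 2·PA/1000)) = PA + 120·OAT − 1800 + 0.24·PA = 1.24·PA + 120·OAT − 1800.
So 1.24·PA = 10940 − 120 × 8 + 1800 = 11780.
PA = 11780 / 1.24 = 9500 ft.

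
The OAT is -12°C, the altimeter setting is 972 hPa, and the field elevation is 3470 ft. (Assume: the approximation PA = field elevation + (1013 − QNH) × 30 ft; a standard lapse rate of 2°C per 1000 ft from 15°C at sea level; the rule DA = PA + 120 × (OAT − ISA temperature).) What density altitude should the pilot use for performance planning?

2588 ft

Pressure altitude = 3470 + (1013 − 972) × 30 = 3470 + (+1230) = 4700 ft.
ISA temperature at 4700 ft = 15 − 2 × (4700/1000) = 5.6°C.
ISA deviation = -12 − 5.6 = -17.6°C.
Density altitude = 4700 + 120 × (-17.6) = 2588 ft.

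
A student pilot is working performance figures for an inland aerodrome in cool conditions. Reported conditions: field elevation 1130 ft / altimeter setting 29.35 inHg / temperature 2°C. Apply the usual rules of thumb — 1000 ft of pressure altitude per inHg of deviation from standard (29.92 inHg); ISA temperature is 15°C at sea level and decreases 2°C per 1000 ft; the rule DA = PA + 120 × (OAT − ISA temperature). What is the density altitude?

548 ft

Pressure altitude = 1130 + (29.92 − 29.35) × 1000 = 1130 + (+570) = 1700 ft.
ISA temperature at 1700 ft = 15 − 2 × (1700/1000) = 11.6°C.
ISA deviation = 2 − 11.6 = -9.6°C.
Density altitude = 1700 + 120 × (-9.6) = 548 ft.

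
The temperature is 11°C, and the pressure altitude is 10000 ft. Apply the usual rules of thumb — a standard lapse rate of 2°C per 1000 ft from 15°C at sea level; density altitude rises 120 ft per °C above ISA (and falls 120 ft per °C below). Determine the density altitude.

11920 ft

ISA temperature at 10000 ft = 15 − 2 × (10000/1000) = -5°C.
ISA deviation = 11 − (-5) = +16°C.
Density altitude = 10000 + 120 × (16) = 10000 + (+1920) = 11920 ft.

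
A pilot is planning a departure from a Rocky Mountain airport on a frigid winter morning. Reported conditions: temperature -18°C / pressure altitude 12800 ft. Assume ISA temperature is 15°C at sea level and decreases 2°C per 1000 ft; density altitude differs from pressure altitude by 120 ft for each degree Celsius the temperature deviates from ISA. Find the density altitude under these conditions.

ISA temperature at 12800 ft = 15 − 2 × (12800/1000) = -10.6°C.
ISA deviation = -18 − (-10.6) = -7.4°C.
Density altitude = 12800 + 120 × (-7.4) = 12800 + (-888) = 11912 ft.

11912 ft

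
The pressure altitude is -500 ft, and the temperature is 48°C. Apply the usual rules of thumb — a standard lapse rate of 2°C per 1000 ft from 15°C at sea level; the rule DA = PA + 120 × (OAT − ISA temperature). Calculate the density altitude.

ISA temperature at -500 ft = 15 − 2 × (-500/1000) = 16°C.
ISA deviation = 48 − 16 = +32°C.
Density altitude = -500 + 120 × (32) = -500 + (+3840) = 3340 ft.

3340 ft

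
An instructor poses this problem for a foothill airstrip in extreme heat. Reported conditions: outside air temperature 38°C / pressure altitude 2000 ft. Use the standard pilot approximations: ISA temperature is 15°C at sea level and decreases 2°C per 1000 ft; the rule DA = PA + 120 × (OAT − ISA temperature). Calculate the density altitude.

ISA temperature at 2000 ft = 15 − 2 × (2000/1000) = 11°C.
ISA deviation = 38 − 11 = +27°C.
Density altitude = 2000 + 120 × (27) = 2000 + (+3240) = 5240 ft.

5240 ft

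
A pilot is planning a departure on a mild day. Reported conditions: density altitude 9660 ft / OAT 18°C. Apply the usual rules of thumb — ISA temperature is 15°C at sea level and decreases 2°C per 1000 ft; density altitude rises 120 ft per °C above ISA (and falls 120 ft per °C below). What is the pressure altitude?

DA = PA + 120 × (OAT − (15 − 2·PA/1000)) = PA + 120·OAT − 1800 + 0.24·PA = 1.24·PA + 120·OAT − 1800.
So 1.24·PA = 9660 − 120 × 18 + 1800 = 9300.
PA = 9300 / 1.24 = 7500 ft.

7500 ft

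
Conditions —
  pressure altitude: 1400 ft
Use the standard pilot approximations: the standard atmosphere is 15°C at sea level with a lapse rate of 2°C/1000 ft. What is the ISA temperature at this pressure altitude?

ISA temperature = 15 − 2 × (1400/1000) = 15 − 2.8 = 12.2°C.

12.2°C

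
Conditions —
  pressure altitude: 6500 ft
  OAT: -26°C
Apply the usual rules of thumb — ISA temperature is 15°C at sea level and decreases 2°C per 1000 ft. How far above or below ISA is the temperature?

ISA-28°C

ISA temperature at 6500 ft = 15 − 2 × (6500/1000) = 2°C.
Deviation = OAT − ISA = -26 − 2 = -28°C.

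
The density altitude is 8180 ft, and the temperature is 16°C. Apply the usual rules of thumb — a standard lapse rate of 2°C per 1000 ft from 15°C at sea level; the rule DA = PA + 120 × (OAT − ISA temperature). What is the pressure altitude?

6500 ft

DA = PA + 120 × (OAT − (15 − 2·PA/1000)) = PA + 120·OAT − 1800 + 0.24·PA = 1.24·PA + 120·OAT − 1800.
So 1.24·PA = 8180 − 120 × 16 + 1800 = 8060.
PA = 8060 / 1.24 = 6500 ft.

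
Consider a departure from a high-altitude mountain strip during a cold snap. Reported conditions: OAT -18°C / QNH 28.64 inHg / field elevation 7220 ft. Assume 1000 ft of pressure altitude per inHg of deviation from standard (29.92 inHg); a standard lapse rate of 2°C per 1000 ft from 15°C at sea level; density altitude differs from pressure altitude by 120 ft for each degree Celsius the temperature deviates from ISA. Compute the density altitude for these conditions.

Pressure altitude = 7220 + (29.92 − 28.64) × 1000 = 7220 + (+1280) = 8500 ft.
ISA temperature at 8500 ft = 15 − 2 × (8500/1000) = -2°C.
ISA deviation = -18 − (-2) = -16°C.
Density altitude = 8500 + 120 × (-16) = 6580 ft.

6580 ft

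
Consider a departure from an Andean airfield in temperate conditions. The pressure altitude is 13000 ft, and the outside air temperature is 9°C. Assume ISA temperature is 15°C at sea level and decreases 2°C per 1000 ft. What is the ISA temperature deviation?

ISA+20°C

ISA temperature at 13000 ft = 15 − 2 × (13000/1000) = -11°C.
Deviation = OAT − ISA = 9 − (-11) = +20°C.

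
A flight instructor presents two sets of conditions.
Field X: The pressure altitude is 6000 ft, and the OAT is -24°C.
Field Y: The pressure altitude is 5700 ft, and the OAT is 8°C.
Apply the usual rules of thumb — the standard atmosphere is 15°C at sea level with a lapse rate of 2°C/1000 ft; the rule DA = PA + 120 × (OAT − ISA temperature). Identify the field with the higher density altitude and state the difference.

Field X: ISA temp = 3°C, deviation -27°C, DA = 6000 + 120 × (-27) = 2760 ft.
Field Y: ISA temp = 3.6°C, deviation +4.4°C, DA = 5700 + 120 × 4.4 = 6228 ft.
Field Y is higher by 6228 − 2760 = 3468 ft.

Field Y by 3468 ft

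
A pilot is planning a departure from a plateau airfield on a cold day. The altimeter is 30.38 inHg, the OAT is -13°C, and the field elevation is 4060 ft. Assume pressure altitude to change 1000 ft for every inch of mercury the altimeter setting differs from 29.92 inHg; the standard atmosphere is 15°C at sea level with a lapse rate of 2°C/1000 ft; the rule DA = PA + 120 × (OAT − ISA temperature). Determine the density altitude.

Pressure altitude = 4060 + (29.92 − 30.38) × 1000 = 4060 + (-460) = 3600 ft.
ISA temperature at 3600 ft = 15 − 2 × (3600/1000) = 7.8°C.
ISA deviation = -13 − 7.8 = -20.8°C.
Density altitude = 3600 + 120 × (-20.8) = 1104 ft.

1104 ft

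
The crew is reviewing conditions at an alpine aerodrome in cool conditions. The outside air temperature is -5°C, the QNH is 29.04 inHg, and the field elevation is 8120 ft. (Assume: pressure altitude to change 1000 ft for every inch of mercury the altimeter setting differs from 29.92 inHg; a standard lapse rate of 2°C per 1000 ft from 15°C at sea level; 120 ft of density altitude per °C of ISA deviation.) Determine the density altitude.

8760 ft

Pressure altitude = 8120 + (29.92 − 29.04) × 1000 = 8120 + (+880) = 9000 ft.
ISA temperature at 9000 ft = 15 − 2 × (9000/1000) = -3°C.
ISA deviation = -5 − (-3) = -2°C.
Density altitude = 9000 + 120 × (-2) = 8760 ft.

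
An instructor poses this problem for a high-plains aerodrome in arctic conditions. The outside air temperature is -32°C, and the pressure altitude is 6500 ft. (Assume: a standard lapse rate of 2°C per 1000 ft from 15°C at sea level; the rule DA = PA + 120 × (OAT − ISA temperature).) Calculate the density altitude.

2420 ft

ISA temperature at 6500 ft = 15 − 2 × (6500/1000) = 2°C.
ISA deviation = -32 − 2 = -34°C.
Density altitude = 6500 + 120 × (-34) = 6500 + (-4080) = 2420 ft.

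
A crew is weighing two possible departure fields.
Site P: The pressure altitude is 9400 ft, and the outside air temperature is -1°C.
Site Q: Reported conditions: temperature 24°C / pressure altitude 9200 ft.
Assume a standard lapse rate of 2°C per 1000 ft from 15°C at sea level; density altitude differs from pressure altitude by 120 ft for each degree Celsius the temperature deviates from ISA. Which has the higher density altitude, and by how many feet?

Site Q by 2752 ft

Site P: ISA temp = -3.8°C, deviation +2.8°C, DA = 9400 + 120 × 2.8 = 9736 ft.
Site Q: ISA temp = -3.4°C, deviation +27.4°C, DA = 9200 + 120 × 27.4 = 12488 ft.
Site Q is higher by 12488 − 9736 = 2752 ft.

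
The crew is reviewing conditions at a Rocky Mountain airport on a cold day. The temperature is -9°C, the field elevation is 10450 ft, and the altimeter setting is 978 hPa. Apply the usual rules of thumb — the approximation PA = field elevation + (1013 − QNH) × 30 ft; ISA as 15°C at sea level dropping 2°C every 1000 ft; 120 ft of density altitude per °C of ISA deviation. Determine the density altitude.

11380 ft

Pressure altitude = 10450 + (1013 − 978) × 30 = 10450 + (+1050) = 11500 ft.
ISA temperature at 11500 ft = 15 − 2 × (11500/1000) = -8°C.
ISA deviation = -9 − (-8) = -1°C.
Density altitude = 11500 + 120 × (-1) = 11380 ft.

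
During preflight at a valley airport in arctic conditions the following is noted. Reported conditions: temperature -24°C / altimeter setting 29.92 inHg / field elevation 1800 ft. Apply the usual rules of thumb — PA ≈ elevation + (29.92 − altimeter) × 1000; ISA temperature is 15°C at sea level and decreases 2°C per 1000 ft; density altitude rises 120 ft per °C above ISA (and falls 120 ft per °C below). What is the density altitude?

-2448 ft

Pressure altitude = 1800 + (29.92 − 29.92) × 1000 = 1800 + (0) = 1800 ft.
ISA temperature at 1800 ft = 15 − 2 × (1800/1000) = 11.4°C.
ISA deviation = -24 − 11.4 = -35.4°C.
Density altitude = 1800 + 120 × (-35.4) = -2448 ft.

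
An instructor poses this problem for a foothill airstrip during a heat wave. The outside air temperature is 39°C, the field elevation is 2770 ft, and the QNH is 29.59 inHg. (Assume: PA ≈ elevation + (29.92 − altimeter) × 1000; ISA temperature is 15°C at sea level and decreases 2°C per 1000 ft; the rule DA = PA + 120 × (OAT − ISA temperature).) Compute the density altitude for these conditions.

Pressure altitude = 2770 + (29.92 − 29.59) × 1000 = 2770 + (+330) = 3100 ft.
ISA temperature at 3100 ft = 15 − 2 × (3100/1000) = 8.8°C.
ISA deviation = 39 − 8.8 = +30.2°C.
Density altitude = 3100 + 120 × (30.2) = 6724 ft.

6724 ft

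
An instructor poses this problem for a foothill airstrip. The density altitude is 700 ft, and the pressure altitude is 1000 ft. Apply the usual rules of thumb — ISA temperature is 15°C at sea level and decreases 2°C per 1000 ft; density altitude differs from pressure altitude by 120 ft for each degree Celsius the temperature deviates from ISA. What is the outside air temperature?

Density altitude − pressure altitude = 700 − 1000 = -300 ft.
At 120 ft/°C that is an ISA deviation of -300/120 = -2.5°C.
ISA temperature at 1000 ft = 15 − 2 × (1000/1000) = 13°C.
OAT = ISA + deviation = 13 + (-2.5) = 10.5°C.

10.5°C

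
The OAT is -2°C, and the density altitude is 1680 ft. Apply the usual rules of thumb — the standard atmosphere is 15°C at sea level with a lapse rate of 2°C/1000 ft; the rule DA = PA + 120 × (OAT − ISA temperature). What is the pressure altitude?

DA = PA + 120 × (OAT − (15 − 2·PA/1000)) = PA + 120·OAT − 1800 + 0.24·PA = 1.24·PA + 120·OAT − 1800.
So 1.24·PA = 1680 − 120 × (-2) + 1800 = 3720.
PA = 3720 / 1.24 = 3000 ft.

3000 ft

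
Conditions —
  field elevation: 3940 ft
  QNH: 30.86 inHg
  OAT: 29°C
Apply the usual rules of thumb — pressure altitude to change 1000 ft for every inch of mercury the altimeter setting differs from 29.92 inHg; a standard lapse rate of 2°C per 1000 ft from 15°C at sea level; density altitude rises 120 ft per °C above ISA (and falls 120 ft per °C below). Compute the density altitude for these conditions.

Pressure altitude = 3940 + (29.92 − 30.86) × 1000 = 3940 + (-940) = 3000 ft.
ISA temperature at 3000 ft = 15 − 2 × (3000/1000) = 9°C.
ISA deviation = 29 − 9 = +20°C.
Density altitude = 3000 + 120 × (20) = 5400 ft.

5400 ft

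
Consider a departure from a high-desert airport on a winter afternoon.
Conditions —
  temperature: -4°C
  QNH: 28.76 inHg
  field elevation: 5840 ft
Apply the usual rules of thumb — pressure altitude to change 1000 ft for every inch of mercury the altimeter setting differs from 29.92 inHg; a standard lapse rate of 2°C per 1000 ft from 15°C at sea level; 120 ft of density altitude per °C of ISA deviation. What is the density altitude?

Pressure altitude = 5840 + (29.92 − 28.76) × 1000 = 5840 + (+1160) = 7000 ft.
ISA temperature at 7000 ft = 15 − 2 × (7000/1000) = 1°C.
ISA deviation = -4 − 1 = -5°C.
Density altitude = 7000 + 120 × (-5) = 6400 ft.

6400 ft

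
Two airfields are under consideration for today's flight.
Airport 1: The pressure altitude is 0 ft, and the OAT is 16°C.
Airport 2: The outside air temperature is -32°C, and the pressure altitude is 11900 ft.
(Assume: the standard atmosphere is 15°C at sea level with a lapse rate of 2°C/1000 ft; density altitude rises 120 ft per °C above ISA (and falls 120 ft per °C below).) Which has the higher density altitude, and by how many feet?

Airport 2 by 8996 ft

Airport 1: ISA temp = 15°C, deviation +1°C, DA = 0 + 120 × 1 = 120 ft.
Airport 2: ISA temp = -8.8°C, deviation -23.2°C, DA = 11900 + 120 × (-23.2) = 9116 ft.
Airport 2 is higher by 9116 − 120 = 8996 ft.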